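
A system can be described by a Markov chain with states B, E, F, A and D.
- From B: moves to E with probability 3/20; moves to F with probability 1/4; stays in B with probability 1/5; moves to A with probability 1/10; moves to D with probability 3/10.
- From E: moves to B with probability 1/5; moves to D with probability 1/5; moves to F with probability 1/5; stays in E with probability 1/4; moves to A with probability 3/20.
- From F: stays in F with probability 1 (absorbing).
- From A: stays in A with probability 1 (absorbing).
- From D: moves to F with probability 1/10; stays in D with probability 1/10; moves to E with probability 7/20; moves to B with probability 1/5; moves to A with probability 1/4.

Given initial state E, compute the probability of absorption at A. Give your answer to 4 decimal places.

Let h(s) be the probability of absorption at A starting from transient state s. Then h(A) = 1 and h(F) = 0. By first-step analysis:
h(B) = 0.2·h(B) + 0.15·h(E) + 0.25·0 + 0.1·1 + 0.3·h(D)
h(E) = 0.2·h(B) + 0.25·h(E) + 0.2·0 + 0.15·1 + 0.2·h(D)
h(D) = 0.2·h(B) + 0.35·h(E) + 0.1·0 + 0.25·1 + 0.1·h(D)
Solving: h(B) = 0.4162, h(E) = 0.4571, h(D) = 0.5481.
Starting from E, the probability is 0.4571.

0.4571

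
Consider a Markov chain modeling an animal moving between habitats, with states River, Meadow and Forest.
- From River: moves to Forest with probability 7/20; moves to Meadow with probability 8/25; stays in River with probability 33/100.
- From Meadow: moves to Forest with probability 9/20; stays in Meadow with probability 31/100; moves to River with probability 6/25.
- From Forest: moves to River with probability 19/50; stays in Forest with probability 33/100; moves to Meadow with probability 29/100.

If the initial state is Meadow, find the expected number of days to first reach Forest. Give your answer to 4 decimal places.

2.3606

Let t(s) be the expected number of days to first reach Forest from state s, with t(Forest) = 0. Conditioning on the first day:
t(River) = 1 + 0.33·t(River) + 0.32·t(Meadow)
t(Meadow) = 1 + 0.24·t(River) + 0.31·t(Meadow)
Solving: t(River) = 2.6200, t(Meadow) = 2.3606.
Expected days from Meadow to Forest: 2.3606.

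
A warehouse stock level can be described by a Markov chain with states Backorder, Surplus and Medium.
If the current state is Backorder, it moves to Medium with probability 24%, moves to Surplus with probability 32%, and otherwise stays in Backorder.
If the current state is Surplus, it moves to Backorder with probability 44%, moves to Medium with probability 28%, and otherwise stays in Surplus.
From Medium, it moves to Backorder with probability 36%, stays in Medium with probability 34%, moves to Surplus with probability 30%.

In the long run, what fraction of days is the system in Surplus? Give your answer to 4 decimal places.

0.3023

Let the stationary distribution be π with π = πP and π_1 + π_2 + π_3 = 1.
π_1 = 0.44·π_1 + 0.44·π_2 + 0.36·π_3
π_2 = 0.32·π_1 + 0.28·π_2 + 0.3·π_3
Solving with the normalization constraint gives π = (0.4176, 0.3023, 0.2801).
So the stationary probability of Surplus is 0.3023.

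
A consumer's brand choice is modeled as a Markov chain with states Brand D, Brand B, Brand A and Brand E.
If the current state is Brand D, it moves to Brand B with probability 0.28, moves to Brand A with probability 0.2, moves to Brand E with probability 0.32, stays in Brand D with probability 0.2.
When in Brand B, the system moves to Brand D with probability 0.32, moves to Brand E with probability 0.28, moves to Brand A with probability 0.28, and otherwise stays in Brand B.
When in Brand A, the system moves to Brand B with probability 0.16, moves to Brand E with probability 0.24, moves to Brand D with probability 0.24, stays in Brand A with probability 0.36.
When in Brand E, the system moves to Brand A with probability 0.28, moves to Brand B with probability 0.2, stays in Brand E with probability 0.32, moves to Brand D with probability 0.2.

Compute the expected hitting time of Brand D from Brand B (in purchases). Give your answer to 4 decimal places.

3.8143

Let t(s) be the expected number of purchases to first reach Brand D from state s, with t(Brand D) = 0. Conditioning on the first purchase:
t(Brand B) = 1 + 0.12·t(Brand B) + 0.28·t(Brand A) + 0.28·t(Brand E)
t(Brand A) = 1 + 0.16·t(Brand B) + 0.36·t(Brand A) + 0.24·t(Brand E)
t(Brand E) = 1 + 0.2·t(Brand B) + 0.28·t(Brand A) + 0.32·t(Brand E)
Solving: t(Brand B) = 3.8143, t(Brand A) = 4.1252, t(Brand E) = 4.2910.
Expected purchases from Brand B to Brand D: 3.8143.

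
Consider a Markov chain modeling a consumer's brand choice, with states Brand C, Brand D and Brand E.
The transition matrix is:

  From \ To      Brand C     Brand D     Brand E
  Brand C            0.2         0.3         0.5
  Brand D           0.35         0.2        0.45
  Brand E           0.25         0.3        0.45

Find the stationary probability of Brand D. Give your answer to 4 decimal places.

0.2727

Let the stationary distribution be π with π = πP and π_1 + π_2 + π_3 = 1.
π_1 = 0.2·π_1 + 0.35·π_2 + 0.25·π_3
π_2 = 0.3·π_1 + 0.2·π_2 + 0.3·π_3
Solving with the normalization constraint gives π = (0.2641, 0.2727, 0.4632).
So the stationary probability of Brand D is 0.2727.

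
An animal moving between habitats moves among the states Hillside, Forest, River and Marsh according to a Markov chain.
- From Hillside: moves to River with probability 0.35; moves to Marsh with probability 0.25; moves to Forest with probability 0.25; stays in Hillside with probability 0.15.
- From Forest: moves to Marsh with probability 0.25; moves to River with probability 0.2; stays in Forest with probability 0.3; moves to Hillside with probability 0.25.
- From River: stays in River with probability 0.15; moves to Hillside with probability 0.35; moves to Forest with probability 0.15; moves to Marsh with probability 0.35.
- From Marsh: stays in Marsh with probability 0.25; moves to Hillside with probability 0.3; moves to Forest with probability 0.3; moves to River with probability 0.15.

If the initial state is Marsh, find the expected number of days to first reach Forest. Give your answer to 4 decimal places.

3.9075

Let t(s) be the expected number of days to first reach Forest from state s, with t(Forest) = 0. Conditioning on the first day:
t(Hillside) = 1 + 0.15·t(Hillside) + 0.35·t(River) + 0.25·t(Marsh)
t(River) = 1 + 0.35·t(Hillside) + 0.15·t(River) + 0.35·t(Marsh)
t(Marsh) = 1 + 0.3·t(Hillside) + 0.15·t(River) + 0.25·t(Marsh)
Solving: t(Hillside) = 4.1817, t(River) = 4.5073, t(Marsh) = 3.9075.
Expected days from Marsh to Forest: 3.9075.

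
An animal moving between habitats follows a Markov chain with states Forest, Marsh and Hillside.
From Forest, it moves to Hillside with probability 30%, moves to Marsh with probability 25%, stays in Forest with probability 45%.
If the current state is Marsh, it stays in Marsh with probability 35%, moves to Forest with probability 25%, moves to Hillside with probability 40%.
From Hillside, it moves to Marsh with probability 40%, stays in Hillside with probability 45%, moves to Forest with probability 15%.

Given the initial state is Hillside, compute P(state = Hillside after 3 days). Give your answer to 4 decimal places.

Propagate the distribution vector 3 days from Hillside.
After 0 days: (0.0000, 0.0000, 1.0000)
After 1 day: (0.1500, 0.4000, 0.4500)
After 2 days: (0.2350, 0.3575, 0.4075)
After 3 days: (0.2563, 0.3469, 0.3969)
P(in Hillside after 3 days) = 0.3969

0.3969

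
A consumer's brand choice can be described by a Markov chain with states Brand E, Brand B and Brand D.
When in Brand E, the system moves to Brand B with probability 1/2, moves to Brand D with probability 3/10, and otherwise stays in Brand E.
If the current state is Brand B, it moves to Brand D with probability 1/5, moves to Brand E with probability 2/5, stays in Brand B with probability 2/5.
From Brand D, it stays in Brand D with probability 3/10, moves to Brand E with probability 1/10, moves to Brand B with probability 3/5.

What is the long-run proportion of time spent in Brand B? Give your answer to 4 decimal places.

0.4775

Let the stationary distribution be π with π = πP and π_1 + π_2 + π_3 = 1.
π_1 = 0.2·π_1 + 0.4·π_2 + 0.1·π_3
π_2 = 0.5·π_1 + 0.4·π_2 + 0.6·π_3
Solving with the normalization constraint gives π = (0.2703, 0.4775, 0.2523).
So the stationary probability of Brand B is 0.4775.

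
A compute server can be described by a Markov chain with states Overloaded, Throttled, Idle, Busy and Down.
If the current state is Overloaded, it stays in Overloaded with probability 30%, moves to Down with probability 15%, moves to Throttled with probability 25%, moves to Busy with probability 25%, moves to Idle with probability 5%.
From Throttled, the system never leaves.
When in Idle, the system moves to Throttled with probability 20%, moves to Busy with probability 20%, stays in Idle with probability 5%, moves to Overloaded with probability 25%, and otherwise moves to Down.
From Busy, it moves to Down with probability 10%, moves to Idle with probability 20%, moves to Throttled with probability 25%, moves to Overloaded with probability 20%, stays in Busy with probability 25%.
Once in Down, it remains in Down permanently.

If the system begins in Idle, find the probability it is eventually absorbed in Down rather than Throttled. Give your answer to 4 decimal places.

0.4930

Let h(s) be the probability of absorption at Down starting from transient state s. Then h(Down) = 1 and h(Throttled) = 0. By first-step analysis:
h(Overloaded) = 0.3·h(Overloaded) + 0.25·0 + 0.05·h(Idle) + 0.25·h(Busy) + 0.15·1
h(Idle) = 0.25·h(Overloaded) + 0.2·0 + 0.05·h(Idle) + 0.2·h(Busy) + 0.3·1
h(Busy) = 0.2·h(Overloaded) + 0.25·0 + 0.2·h(Idle) + 0.25·h(Busy) + 0.1·1
Solving: h(Overloaded) = 0.3803, h(Idle) = 0.4930, h(Busy) = 0.3662.
Starting from Idle, the probability is 0.4930.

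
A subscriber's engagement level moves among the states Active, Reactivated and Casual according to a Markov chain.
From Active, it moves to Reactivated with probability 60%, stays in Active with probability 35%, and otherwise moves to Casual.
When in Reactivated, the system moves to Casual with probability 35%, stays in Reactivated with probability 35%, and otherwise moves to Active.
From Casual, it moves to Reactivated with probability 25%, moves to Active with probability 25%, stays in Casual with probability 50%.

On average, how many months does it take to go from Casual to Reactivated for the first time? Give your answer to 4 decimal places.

Let t(s) be the expected number of months to first reach Reactivated from state s, with t(Reactivated) = 0. Conditioning on the first month:
t(Active) = 1 + 0.35·t(Active) + 0.05·t(Casual)
t(Casual) = 1 + 0.25·t(Active) + 0.5·t(Casual)
Solving: t(Active) = 1.7600, t(Casual) = 2.8800.
Expected months from Casual to Reactivated: 2.8800.

2.8800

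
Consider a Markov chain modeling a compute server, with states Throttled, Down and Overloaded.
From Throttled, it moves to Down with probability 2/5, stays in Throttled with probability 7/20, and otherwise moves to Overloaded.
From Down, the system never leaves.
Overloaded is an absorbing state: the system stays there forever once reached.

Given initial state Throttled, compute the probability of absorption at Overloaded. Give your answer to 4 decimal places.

0.3846

Let h(s) be the probability of absorption at Overloaded starting from transient state s. Then h(Overloaded) = 1 and h(Down) = 0. By first-step analysis:
h(Throttled) = 0.35·h(Throttled) + 0.4·0 + 0.25·1
Solving: h(Throttled) = 0.3846.
Starting from Throttled, the probability is 0.3846.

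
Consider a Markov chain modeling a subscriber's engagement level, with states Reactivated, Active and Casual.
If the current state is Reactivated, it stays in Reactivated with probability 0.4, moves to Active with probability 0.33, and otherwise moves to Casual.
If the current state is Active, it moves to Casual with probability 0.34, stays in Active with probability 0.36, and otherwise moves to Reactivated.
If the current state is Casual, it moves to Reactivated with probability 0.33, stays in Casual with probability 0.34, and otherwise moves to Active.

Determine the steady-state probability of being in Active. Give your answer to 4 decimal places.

0.3402

Let the stationary distribution be π with π = πP and π_1 + π_2 + π_3 = 1.
π_1 = 0.4·π_1 + 0.3·π_2 + 0.33·π_3
π_2 = 0.33·π_1 + 0.36·π_2 + 0.33·π_3
Solving with the normalization constraint gives π = (0.3439, 0.3402, 0.3159).
So the stationary probability of Active is 0.3402.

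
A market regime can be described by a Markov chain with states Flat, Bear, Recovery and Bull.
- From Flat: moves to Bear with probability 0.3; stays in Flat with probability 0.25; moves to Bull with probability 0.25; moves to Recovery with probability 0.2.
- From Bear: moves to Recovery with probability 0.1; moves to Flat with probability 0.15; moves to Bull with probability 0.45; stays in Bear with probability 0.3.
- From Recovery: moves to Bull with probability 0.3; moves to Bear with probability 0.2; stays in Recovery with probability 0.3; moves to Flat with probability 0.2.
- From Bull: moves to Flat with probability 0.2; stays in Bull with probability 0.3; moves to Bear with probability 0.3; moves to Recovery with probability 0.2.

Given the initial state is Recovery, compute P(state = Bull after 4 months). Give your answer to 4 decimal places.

Propagate the distribution vector 4 months from Recovery.
After 0 months: (0.0000, 0.0000, 1.0000, 0.0000)
After 1 month: (0.2000, 0.2000, 0.3000, 0.3000)
After 2 months: (0.2000, 0.2700, 0.2100, 0.3200)
After 3 months: (0.1965, 0.2790, 0.1940, 0.3305)
After 4 months: (0.1959, 0.2806, 0.1915, 0.3320)
P(in Bull after 4 months) = 0.3320

0.3320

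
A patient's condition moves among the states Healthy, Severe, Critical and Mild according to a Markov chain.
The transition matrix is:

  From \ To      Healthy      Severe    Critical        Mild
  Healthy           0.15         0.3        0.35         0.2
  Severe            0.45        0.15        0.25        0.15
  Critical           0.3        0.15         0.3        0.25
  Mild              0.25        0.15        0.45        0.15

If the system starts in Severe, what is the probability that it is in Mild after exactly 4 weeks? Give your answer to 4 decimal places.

0.1974

Propagate the distribution vector 4 weeks from Severe.
After 0 weeks: (0.0000, 1.0000, 0.0000, 0.0000)
After 1 week: (0.4500, 0.1500, 0.2500, 0.1500)
After 2 weeks: (0.2475, 0.2175, 0.3375, 0.1975)
After 3 weeks: (0.2856, 0.1871, 0.3311, 0.1961)
After 4 weeks: (0.2754, 0.1928, 0.3343, 0.1974)
P(in Mild after 4 weeks) = 0.1974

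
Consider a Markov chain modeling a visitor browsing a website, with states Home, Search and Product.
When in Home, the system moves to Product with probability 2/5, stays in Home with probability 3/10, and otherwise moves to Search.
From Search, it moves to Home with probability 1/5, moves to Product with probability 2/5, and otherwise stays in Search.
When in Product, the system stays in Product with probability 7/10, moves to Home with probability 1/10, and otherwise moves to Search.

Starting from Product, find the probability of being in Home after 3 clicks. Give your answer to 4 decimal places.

0.1530

Propagate the distribution vector 3 clicks from Product.
After 0 clicks: (0.0000, 0.0000, 1.0000)
After 1 click: (0.1000, 0.2000, 0.7000)
After 2 clicks: (0.1400, 0.2500, 0.6100)
After 3 clicks: (0.1530, 0.2640, 0.5830)
P(in Home after 3 clicks) = 0.1530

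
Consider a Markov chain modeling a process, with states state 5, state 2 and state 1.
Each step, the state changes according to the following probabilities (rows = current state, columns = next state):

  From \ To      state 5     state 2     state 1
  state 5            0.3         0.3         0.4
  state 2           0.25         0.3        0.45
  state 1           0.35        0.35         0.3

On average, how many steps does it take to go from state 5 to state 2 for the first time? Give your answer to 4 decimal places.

Let t(s) be the expected number of steps to first reach state 2 from state s, with t(state 2) = 0. Conditioning on the first step:
t(state 5) = 1 + 0.3·t(state 5) + 0.4·t(state 1)
t(state 1) = 1 + 0.35·t(state 5) + 0.3·t(state 1)
Solving: t(state 5) = 3.1429, t(state 1) = 3.0000.
Expected steps from state 5 to state 2: 3.1429.

3.1429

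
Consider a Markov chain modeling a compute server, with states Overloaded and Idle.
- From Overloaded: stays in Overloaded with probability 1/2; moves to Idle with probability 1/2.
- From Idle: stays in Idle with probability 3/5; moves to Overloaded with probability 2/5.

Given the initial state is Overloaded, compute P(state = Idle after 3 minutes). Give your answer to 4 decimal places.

Propagate the distribution vector 3 minutes from Overloaded.
After 0 minutes: (1.0000, 0.0000)
After 1 minute: (0.5000, 0.5000)
After 2 minutes: (0.4500, 0.5500)
After 3 minutes: (0.4450, 0.5550)
P(in Idle after 3 minutes) = 0.5550

0.5550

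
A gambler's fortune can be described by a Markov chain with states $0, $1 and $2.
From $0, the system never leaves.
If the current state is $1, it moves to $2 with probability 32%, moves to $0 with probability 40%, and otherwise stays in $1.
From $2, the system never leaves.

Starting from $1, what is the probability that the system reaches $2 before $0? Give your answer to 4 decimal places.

0.4444

Let h(s) be the probability of absorption at $2 starting from transient state s. Then h($2) = 1 and h($0) = 0. By first-step analysis:
h($1) = 0.4·0 + 0.28·h($1) + 0.32·1
Solving: h($1) = 0.4444.
Starting from $1, the probability is 0.4444.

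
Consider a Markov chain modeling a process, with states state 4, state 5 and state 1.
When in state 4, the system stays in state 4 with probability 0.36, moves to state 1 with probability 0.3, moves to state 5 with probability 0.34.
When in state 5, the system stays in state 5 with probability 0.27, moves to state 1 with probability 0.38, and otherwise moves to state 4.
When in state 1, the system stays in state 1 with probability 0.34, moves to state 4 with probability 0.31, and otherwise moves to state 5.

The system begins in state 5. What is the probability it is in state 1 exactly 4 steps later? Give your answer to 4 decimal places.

0.3392

Propagate the distribution vector 4 steps from state 5.
After 0 steps: (0.0000, 1.0000, 0.0000)
After 1 step: (0.3500, 0.2700, 0.3800)
After 2 steps: (0.3383, 0.3249, 0.3368)
After 3 steps: (0.3399, 0.3206, 0.3395)
After 4 steps: (0.3398, 0.3210, 0.3392)
P(in state 1 after 4 steps) = 0.3392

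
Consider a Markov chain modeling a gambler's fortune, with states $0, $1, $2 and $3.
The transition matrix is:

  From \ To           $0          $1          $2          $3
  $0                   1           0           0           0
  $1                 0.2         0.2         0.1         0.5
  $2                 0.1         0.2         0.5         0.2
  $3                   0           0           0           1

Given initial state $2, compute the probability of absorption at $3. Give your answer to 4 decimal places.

Let h(s) be the probability of absorption at $3 starting from transient state s. Then h($3) = 1 and h($0) = 0. By first-step analysis:
h($1) = 0.2·0 + 0.2·h($1) + 0.1·h($2) + 0.5·1
h($2) = 0.1·0 + 0.2·h($1) + 0.5·h($2) + 0.2·1
Solving: h($1) = 0.7105, h($2) = 0.6842.
Starting from $2, the probability is 0.6842.

0.6842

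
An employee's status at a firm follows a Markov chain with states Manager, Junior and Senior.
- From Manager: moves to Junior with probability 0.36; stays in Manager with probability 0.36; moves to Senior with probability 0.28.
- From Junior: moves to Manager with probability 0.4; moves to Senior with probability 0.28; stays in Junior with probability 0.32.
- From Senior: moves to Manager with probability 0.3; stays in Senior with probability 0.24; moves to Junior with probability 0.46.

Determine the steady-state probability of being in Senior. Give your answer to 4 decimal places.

Let the stationary distribution be π with π = πP and π_1 + π_2 + π_3 = 1.
π_1 = 0.36·π_1 + 0.4·π_2 + 0.3·π_3
π_2 = 0.36·π_1 + 0.32·π_2 + 0.46·π_3
Solving with the normalization constraint gives π = (0.3587, 0.3720, 0.2692).
So the stationary probability of Senior is 0.2692.

0.2692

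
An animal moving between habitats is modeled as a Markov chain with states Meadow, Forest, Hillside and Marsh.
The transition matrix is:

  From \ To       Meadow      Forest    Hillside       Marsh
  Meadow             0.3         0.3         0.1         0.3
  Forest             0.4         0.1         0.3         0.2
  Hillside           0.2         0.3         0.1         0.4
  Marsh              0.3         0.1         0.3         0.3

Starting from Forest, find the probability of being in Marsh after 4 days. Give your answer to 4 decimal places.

0.3024

Propagate the distribution vector 4 days from Forest.
After 0 days: (0.0000, 1.0000, 0.0000, 0.0000)
After 1 day: (0.4000, 0.1000, 0.3000, 0.2000)
After 2 days: (0.2800, 0.2400, 0.1600, 0.3200)
After 3 days: (0.3080, 0.1880, 0.2120, 0.2920)
After 4 days: (0.2976, 0.2040, 0.1960, 0.3024)
P(in Marsh after 4 days) = 0.3024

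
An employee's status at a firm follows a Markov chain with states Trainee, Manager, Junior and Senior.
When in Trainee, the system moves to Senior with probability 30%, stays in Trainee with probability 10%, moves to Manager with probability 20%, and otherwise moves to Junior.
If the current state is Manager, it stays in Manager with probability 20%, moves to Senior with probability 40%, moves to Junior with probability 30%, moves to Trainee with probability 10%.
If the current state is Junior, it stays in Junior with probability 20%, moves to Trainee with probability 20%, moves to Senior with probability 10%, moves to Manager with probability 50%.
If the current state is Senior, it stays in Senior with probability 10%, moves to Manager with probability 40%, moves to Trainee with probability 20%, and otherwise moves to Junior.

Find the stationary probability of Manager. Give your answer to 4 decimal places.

0.3319

Let the stationary distribution be π with π = πP and π_1 + π_2 + π_3 + π_4 = 1.
π_1 = 0.1·π_1 + 0.1·π_2 + 0.2·π_3 + 0.2·π_4
π_2 = 0.2·π_1 + 0.2·π_2 + 0.5·π_3 + 0.4·π_4
π_3 = 0.4·π_1 + 0.3·π_2 + 0.2·π_3 + 0.3·π_4
Solving with the normalization constraint gives π = (0.1516, 0.3319, 0.2865, 0.2299).
So the stationary probability of Manager is 0.3319.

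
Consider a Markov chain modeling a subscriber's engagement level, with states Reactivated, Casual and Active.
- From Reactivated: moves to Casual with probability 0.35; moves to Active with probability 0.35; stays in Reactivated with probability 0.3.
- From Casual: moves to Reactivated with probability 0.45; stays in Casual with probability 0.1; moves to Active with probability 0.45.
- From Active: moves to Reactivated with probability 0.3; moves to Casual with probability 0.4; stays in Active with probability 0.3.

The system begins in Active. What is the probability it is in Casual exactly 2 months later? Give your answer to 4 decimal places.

Sum over the intermediate state after 1 month:
P = P(Active→Reactivated)·P(Reactivated→Casual) + P(Active→Casual)·P(Casual→Casual) + P(Active→Active)·P(Active→Casual)
  = 0.3×0.35 + 0.4×0.1 + 0.3×0.4
  = 0.1050 + 0.0400 + 0.1200 = 0.2650

0.2650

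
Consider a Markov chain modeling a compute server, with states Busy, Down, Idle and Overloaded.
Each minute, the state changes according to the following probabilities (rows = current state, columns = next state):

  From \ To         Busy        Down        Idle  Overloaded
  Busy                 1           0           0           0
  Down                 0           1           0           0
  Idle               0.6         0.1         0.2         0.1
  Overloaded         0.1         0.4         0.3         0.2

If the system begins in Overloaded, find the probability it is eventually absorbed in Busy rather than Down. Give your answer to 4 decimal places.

Let h(s) be the probability of absorption at Busy starting from transient state s. Then h(Busy) = 1 and h(Down) = 0. By first-step analysis:
h(Idle) = 0.6·1 + 0.1·0 + 0.2·h(Idle) + 0.1·h(Overloaded)
h(Overloaded) = 0.1·1 + 0.4·0 + 0.3·h(Idle) + 0.2·h(Overloaded)
Solving: h(Idle) = 0.8033, h(Overloaded) = 0.4262.
Starting from Overloaded, the probability is 0.4262.

0.4262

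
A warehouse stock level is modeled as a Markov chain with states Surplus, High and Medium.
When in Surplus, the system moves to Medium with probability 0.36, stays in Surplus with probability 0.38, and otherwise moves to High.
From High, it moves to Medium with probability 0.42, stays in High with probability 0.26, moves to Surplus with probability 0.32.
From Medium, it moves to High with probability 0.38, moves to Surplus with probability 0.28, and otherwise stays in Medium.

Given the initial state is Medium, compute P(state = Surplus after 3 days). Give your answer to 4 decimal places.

0.3244

Propagate the distribution vector 3 days from Medium.
After 0 days: (0.0000, 0.0000, 1.0000)
After 1 day: (0.2800, 0.3800, 0.3400)
After 2 days: (0.3232, 0.3008, 0.3760)
After 3 days: (0.3244, 0.3051, 0.3705)
P(in Surplus after 3 days) = 0.3244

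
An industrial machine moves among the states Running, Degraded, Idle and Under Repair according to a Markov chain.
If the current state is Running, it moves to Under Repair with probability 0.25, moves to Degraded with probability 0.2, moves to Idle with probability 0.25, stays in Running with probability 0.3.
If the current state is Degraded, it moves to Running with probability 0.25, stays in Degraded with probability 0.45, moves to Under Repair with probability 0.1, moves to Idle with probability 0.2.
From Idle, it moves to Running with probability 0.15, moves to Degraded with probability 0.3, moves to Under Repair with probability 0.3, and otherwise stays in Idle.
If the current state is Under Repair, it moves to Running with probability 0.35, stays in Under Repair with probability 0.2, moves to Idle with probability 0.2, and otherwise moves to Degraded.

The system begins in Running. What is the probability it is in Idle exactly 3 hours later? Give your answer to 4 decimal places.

0.2246

Propagate the distribution vector 3 hours from Running.
After 0 hours: (1.0000, 0.0000, 0.0000, 0.0000)
After 1 hour: (0.3000, 0.2000, 0.2500, 0.2500)
After 2 hours: (0.2650, 0.2875, 0.2275, 0.2200)
After 3 hours: (0.2625, 0.3056, 0.2246, 0.2073)
P(in Idle after 3 hours) = 0.2246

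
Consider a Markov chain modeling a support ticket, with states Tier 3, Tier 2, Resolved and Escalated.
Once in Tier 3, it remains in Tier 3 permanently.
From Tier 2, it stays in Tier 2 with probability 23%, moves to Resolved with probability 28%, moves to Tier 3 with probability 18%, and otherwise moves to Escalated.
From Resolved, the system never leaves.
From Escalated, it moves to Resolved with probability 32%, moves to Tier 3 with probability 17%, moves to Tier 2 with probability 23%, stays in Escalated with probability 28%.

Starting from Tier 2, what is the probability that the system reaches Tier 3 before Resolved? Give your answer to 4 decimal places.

0.3774

Let h(s) be the probability of absorption at Tier 3 starting from transient state s. Then h(Tier 3) = 1 and h(Resolved) = 0. By first-step analysis:
h(Tier 2) = 0.18·1 + 0.23·h(Tier 2) + 0.28·0 + 0.31·h(Escalated)
h(Escalated) = 0.17·1 + 0.23·h(Tier 2) + 0.32·0 + 0.28·h(Escalated)
Solving: h(Tier 2) = 0.3774, h(Escalated) = 0.3567.
Starting from Tier 2, the probability is 0.3774.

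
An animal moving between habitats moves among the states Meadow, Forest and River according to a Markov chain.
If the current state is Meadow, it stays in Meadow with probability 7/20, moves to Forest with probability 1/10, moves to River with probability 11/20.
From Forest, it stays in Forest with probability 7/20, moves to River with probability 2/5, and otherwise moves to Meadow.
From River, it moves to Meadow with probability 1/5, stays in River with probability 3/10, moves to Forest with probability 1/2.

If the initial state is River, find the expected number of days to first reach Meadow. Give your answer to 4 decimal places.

4.5098

Let t(s) be the expected number of days to first reach Meadow from state s, with t(Meadow) = 0. Conditioning on the first day:
t(Forest) = 1 + 0.35·t(Forest) + 0.4·t(River)
t(River) = 1 + 0.5·t(Forest) + 0.3·t(River)
Solving: t(Forest) = 4.3137, t(River) = 4.5098.
Expected days from River to Meadow: 4.5098.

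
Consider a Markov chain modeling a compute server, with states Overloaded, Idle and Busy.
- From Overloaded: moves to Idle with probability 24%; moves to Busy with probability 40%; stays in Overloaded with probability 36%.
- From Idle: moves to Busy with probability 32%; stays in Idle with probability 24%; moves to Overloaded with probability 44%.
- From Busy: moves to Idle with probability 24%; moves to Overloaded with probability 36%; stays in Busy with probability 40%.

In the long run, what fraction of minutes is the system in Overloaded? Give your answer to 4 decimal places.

Let the stationary distribution be π with π = πP and π_1 + π_2 + π_3 = 1.
π_1 = 0.36·π_1 + 0.44·π_2 + 0.36·π_3
π_2 = 0.24·π_1 + 0.24·π_2 + 0.24·π_3
Solving with the normalization constraint gives π = (0.3792, 0.2400, 0.3808).
So the stationary probability of Overloaded is 0.3792.

0.3792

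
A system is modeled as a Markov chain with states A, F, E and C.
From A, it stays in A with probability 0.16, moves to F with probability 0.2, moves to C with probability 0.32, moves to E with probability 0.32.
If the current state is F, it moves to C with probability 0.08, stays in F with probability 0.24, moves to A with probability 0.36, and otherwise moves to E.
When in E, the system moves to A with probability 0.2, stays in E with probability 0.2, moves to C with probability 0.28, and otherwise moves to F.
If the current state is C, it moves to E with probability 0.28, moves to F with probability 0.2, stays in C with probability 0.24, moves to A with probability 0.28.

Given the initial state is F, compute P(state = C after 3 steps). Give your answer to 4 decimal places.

0.2299

Propagate the distribution vector 3 steps from F.
After 0 steps: (0.0000, 1.0000, 0.0000, 0.0000)
After 1 step: (0.3600, 0.2400, 0.3200, 0.0800)
After 2 steps: (0.2304, 0.2480, 0.2784, 0.2432)
After 3 steps: (0.2499, 0.2433, 0.2769, 0.2299)
P(in C after 3 steps) = 0.2299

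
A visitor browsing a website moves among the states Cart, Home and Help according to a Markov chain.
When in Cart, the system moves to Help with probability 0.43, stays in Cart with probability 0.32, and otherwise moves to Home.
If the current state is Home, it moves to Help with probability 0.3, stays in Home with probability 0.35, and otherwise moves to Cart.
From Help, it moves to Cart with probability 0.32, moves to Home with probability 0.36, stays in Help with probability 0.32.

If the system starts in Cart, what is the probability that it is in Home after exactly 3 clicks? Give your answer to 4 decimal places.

0.3208

Propagate the distribution vector 3 clicks from Cart.
After 0 clicks: (1.0000, 0.0000, 0.0000)
After 1 click: (0.3200, 0.2500, 0.4300)
After 2 clicks: (0.3275, 0.3223, 0.3502)
After 3 clicks: (0.3297, 0.3208, 0.3496)
P(in Home after 3 clicks) = 0.3208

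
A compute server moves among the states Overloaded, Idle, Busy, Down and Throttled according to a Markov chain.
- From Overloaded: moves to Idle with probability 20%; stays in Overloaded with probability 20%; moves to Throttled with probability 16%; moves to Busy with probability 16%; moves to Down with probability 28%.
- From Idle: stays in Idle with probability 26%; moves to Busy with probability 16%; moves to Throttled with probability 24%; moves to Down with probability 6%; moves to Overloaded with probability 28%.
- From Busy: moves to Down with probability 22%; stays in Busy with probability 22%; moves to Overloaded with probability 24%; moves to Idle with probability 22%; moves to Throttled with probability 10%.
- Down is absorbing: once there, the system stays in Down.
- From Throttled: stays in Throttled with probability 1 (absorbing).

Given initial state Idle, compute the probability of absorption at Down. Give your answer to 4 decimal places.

Let h(s) be the probability of absorption at Down starting from transient state s. Then h(Down) = 1 and h(Throttled) = 0. By first-step analysis:
h(Overloaded) = 0.2·h(Overloaded) + 0.2·h(Idle) + 0.16·h(Busy) + 0.28·1 + 0.16·0
h(Idle) = 0.28·h(Overloaded) + 0.26·h(Idle) + 0.16·h(Busy) + 0.06·1 + 0.24·0
h(Busy) = 0.24·h(Overloaded) + 0.22·h(Idle) + 0.22·h(Busy) + 0.22·1 + 0.1·0
Solving: h(Overloaded) = 0.5708, h(Idle) = 0.4217, h(Busy) = 0.5766.
Starting from Idle, the probability is 0.4217.

0.4217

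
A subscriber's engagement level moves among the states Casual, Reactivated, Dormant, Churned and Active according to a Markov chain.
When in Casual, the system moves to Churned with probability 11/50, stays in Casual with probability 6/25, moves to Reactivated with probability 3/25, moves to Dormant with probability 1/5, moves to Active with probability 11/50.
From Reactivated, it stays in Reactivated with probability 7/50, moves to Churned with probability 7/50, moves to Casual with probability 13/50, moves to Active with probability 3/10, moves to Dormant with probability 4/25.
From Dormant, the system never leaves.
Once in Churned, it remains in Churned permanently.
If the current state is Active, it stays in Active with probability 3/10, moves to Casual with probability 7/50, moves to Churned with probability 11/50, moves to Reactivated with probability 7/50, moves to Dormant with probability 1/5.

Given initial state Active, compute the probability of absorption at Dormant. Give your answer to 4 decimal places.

0.4820

Let h(s) be the probability of absorption at Dormant starting from transient state s. Then h(Dormant) = 1 and h(Churned) = 0. By first-step analysis:
h(Casual) = 0.24·h(Casual) + 0.12·h(Reactivated) + 0.2·1 + 0.22·0 + 0.22·h(Active)
h(Reactivated) = 0.26·h(Casual) + 0.14·h(Reactivated) + 0.16·1 + 0.14·0 + 0.3·h(Active)
h(Active) = 0.14·h(Casual) + 0.14·h(Reactivated) + 0.2·1 + 0.22·0 + 0.3·h(Active)
Solving: h(Casual) = 0.4816, h(Reactivated) = 0.4998, h(Active) = 0.4820.
Starting from Active, the probability is 0.4820.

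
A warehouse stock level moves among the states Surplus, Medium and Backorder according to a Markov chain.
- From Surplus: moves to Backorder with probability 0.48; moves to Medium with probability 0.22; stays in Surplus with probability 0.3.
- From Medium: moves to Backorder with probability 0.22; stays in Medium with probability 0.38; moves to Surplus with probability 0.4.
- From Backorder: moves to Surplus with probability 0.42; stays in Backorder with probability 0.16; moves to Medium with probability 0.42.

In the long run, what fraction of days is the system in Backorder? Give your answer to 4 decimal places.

Let the stationary distribution be π with π = πP and π_1 + π_2 + π_3 = 1.
π_1 = 0.3·π_1 + 0.4·π_2 + 0.42·π_3
π_2 = 0.22·π_1 + 0.38·π_2 + 0.42·π_3
Solving with the normalization constraint gives π = (0.3691, 0.3329, 0.2981).
So the stationary probability of Backorder is 0.2981.

0.2981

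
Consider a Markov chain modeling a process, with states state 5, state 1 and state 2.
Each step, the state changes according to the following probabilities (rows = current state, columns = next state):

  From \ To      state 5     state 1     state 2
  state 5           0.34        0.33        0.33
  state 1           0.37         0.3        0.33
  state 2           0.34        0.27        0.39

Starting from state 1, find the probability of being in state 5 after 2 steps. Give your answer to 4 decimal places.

0.3490

Sum over the intermediate state after 1 step:
P = P(state 1→state 5)·P(state 5→state 5) + P(state 1→state 1)·P(state 1→state 5) + P(state 1→state 2)·P(state 2→state 5)
  = 0.37×0.34 + 0.3×0.37 + 0.33×0.34
  = 0.1258 + 0.1110 + 0.1122 = 0.3490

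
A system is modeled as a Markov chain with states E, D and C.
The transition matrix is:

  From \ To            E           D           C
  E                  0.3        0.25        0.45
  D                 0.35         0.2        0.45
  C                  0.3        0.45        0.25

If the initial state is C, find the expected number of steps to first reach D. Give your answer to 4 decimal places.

2.5641

Let t(s) be the expected number of steps to first reach D from state s, with t(D) = 0. Conditioning on the first step:
t(E) = 1 + 0.3·t(E) + 0.45·t(C)
t(C) = 1 + 0.3·t(E) + 0.25·t(C)
Solving: t(E) = 3.0769, t(C) = 2.5641.
Expected steps from C to D: 2.5641.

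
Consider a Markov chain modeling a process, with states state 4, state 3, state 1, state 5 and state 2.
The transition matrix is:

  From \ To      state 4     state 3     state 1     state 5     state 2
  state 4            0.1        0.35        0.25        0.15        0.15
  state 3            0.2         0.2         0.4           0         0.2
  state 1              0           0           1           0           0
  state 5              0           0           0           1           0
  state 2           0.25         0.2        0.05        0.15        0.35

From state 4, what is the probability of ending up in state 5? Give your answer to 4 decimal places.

Let h(s) be the probability of absorption at state 5 starting from transient state s. Then h(state 5) = 1 and h(state 1) = 0. By first-step analysis:
h(state 4) = 0.1·h(state 4) + 0.35·h(state 3) + 0.25·0 + 0.15·1 + 0.15·h(state 2)
h(state 3) = 0.2·h(state 4) + 0.2·h(state 3) + 0.4·0 + 0.2·h(state 2)
h(state 2) = 0.25·h(state 4) + 0.2·h(state 3) + 0.05·0 + 0.15·1 + 0.35·h(state 2)
Solving: h(state 4) = 0.3018, h(state 3) = 0.1757, h(state 2) = 0.4009.
Starting from state 4, the probability is 0.3018.

0.3018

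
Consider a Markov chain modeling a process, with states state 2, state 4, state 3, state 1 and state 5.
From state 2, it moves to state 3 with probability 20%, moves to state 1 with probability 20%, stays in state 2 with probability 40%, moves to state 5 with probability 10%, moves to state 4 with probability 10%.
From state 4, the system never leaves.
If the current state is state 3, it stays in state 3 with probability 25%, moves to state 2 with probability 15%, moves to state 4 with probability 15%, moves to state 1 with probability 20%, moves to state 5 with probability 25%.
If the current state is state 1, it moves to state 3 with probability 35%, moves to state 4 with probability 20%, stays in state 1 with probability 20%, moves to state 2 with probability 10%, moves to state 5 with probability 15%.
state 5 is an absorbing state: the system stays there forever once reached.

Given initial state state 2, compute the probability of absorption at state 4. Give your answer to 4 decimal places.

0.4745

Let h(s) be the probability of absorption at state 4 starting from transient state s. Then h(state 4) = 1 and h(state 5) = 0. By first-step analysis:
h(state 2) = 0.4·h(state 2) + 0.1·1 + 0.2·h(state 3) + 0.2·h(state 1) + 0.1·0
h(state 3) = 0.15·h(state 2) + 0.15·1 + 0.25·h(state 3) + 0.2·h(state 1) + 0.25·0
h(state 1) = 0.1·h(state 2) + 0.2·1 + 0.35·h(state 3) + 0.2·h(state 1) + 0.15·0
Solving: h(state 2) = 0.4745, h(state 3) = 0.4272, h(state 1) = 0.4962.
Starting from state 2, the probability is 0.4745.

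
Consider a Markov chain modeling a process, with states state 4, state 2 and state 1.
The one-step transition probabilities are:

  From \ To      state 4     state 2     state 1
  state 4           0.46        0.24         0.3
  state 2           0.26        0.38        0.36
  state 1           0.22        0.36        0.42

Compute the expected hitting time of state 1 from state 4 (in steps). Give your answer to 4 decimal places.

Let t(s) be the expected number of steps to first reach state 1 from state s, with t(state 1) = 0. Conditioning on the first step:
t(state 4) = 1 + 0.46·t(state 4) + 0.24·t(state 2)
t(state 2) = 1 + 0.26·t(state 4) + 0.38·t(state 2)
Solving: t(state 4) = 3.1571, t(state 2) = 2.9369.
Expected steps from state 4 to state 1: 3.1571.

3.1571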